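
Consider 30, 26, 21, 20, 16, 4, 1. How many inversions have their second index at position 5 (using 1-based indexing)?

The element at index 5 is 16.
Elements before it: 30, 26, 21, 20
Those larger than 16: 30, 26, 21, 20

4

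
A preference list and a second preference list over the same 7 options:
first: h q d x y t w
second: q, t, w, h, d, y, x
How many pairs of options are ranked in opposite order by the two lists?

10

Assign each item its position (1..7) in the first ordering, then rewrite the second ordering as that position sequence:
positions: h→1, q→2, d→3, x→4, y→5, t→6, w→7
second ordering as positions: [2, 6, 7, 1, 3, 5, 4]
Discordant pairs = inversions in this position sequence.
2: 1 → 1
6: 1, 3, 5, 4 → 4
7: 1, 3, 5, 4 → 4
1: 0
3: 0
5: 4 → 1
4: 0
Total: 1 + 4 + 4 + 0 + 0 + 1 + 0 = 10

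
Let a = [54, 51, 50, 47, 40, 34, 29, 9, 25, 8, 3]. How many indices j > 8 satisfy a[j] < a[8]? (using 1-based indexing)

The element at index 8 is 9.
Elements after it: 25, 8, 3
Those smaller than 9: 8, 3

2 such elements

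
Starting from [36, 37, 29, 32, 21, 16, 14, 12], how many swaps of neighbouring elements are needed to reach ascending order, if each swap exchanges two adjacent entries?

Minimum adjacent swaps = number of inversions (each swap of adjacent out-of-order elements removes one inversion and no swap can remove more).
Count inversions — for each element, later elements that are smaller:
36: 29, 32, 21, 16, 14, 12 → 6
37: 29, 32, 21, 16, 14, 12 → 6
29: 21, 16, 14, 12 → 4
32: 21, 16, 14, 12 → 4
21: 16, 14, 12 → 3
16: 14, 12 → 2
14: 12 → 1
12: none → 0
Total inversions: 6 + 6 + 4 + 4 + 3 + 2 + 1 + 0 = 26

26 adjacent swaps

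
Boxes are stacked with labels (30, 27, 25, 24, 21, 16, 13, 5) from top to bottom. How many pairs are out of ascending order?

For each element, count later entries that are smaller:
30 → 27, 25, 24, 21, 16, 13, 5 → 7
27 → 25, 24, 21, 16, 13, 5 → 6
25 → 24, 21, 16, 13, 5 → 5
24 → 21, 16, 13, 5 → 4
21 → 16, 13, 5 → 3
16 → 13, 5 → 2
13 → 5 → 1
5 → none → 0
Sum: 7 + 6 + 5 + 4 + 3 + 2 + 1 + 0 = 28

28 inversions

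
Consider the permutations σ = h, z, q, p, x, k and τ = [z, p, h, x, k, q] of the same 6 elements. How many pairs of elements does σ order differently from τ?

There are 5 discordant pairs.

Assign each item its position (1..6) in the first ordering, then rewrite the second ordering as that position sequence:
positions: h→1, z→2, q→3, p→4, x→5, k→6
second ordering as positions: [2, 4, 1, 5, 6, 3]
Discordant pairs = inversions in this position sequence.
2: 1 → 1
4: 1, 3 → 2
1: 0
5: 3 → 1
6: 3 → 1
3: 0
Total: 1 + 2 + 0 + 1 + 1 + 0 = 5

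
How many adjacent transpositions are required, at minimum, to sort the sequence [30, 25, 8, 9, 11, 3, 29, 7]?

19 adjacent swaps

Minimum adjacent swaps = number of inversions (each swap of adjacent out-of-order elements removes one inversion and no swap can remove more).
Count inversions — for each element, later elements that are smaller:
30: 25, 8, 9, 11, 3, 29, 7 → 7
25: 8, 9, 11, 3, 7 → 5
8: 3, 7 → 2
9: 3, 7 → 2
11: 3, 7 → 2
3: none → 0
29: 7 → 1
7: none → 0
Total inversions: 7 + 5 + 2 + 2 + 2 + 0 + 1 + 0 = 19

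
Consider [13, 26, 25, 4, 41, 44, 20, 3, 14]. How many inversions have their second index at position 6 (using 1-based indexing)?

0

The element at index 6 is 44.
Elements before it: 13, 26, 25, 4, 41
None of them are larger than 44.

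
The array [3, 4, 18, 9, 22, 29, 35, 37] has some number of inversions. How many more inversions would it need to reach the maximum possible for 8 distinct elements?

27 inversions short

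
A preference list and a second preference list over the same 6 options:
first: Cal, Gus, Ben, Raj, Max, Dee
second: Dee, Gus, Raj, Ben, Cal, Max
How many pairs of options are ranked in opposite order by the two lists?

Assign each item its position (1..6) in the first ordering, then rewrite the second ordering as that position sequence:
positions: Cal→1, Gus→2, Ben→3, Raj→4, Max→5, Dee→6
second ordering as positions: [6, 2, 4, 3, 1, 5]
Discordant pairs = inversions in this position sequence.
6: 2, 4, 3, 1, 5 → 5
2: 1 → 1
4: 3, 1 → 2
3: 1 → 1
1: 0
5: 0
Total: 5 + 1 + 2 + 1 + 0 + 0 = 9

9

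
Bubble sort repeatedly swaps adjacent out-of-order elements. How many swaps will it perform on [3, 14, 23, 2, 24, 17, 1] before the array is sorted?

11

Minimum adjacent swaps = number of inversions (each swap of adjacent out-of-order elements removes one inversion and no swap can remove more).
Count inversions — for each element, later elements that are smaller:
3: 2, 1 → 2
14: 2, 1 → 2
23: 2, 17, 1 → 3
2: 1 → 1
24: 17, 1 → 2
17: 1 → 1
1: none → 0
Total inversions: 2 + 2 + 3 + 1 + 2 + 1 + 0 = 11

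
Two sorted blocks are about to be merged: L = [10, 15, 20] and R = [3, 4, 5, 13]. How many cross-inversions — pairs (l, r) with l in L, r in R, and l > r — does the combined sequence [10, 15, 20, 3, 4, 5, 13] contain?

Count, for every r in R, how many entries of L exceed r:
r = 3: 10, 15, 20 → 3
r = 4: 10, 15, 20 → 3
r = 5: 10, 15, 20 → 3
r = 13: 15, 20 → 2
Cross-inversions: 3 + 3 + 3 + 2 = 11

11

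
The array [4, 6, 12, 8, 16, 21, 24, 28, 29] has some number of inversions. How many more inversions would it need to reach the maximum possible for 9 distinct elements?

Maximum inversions for 9 distinct elements is C(9, 2) = 9·8/2 = 36.
Current inversions — for each element, count later smaller elements:
4: 0
6: 0
12: 1
8: 0
16: 0
21: 0
24: 0
28: 0
29: 0
Current total: 0 + 0 + 1 + 0 + 0 + 0 + 0 + 0 + 0 = 1
Shortfall: 36 − 1 = 35

35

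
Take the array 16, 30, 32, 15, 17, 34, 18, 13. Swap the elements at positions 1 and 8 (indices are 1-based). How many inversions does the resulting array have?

Positions 1 and 8 hold 16 and 13; after swapping, the array is [13, 30, 32, 15, 17, 34, 18, 16].
For each element, count later entries that are smaller:
13: 0
30: 4
32: 4
15: 0
17: 1
34: 2
18: 1
16: 0
Sum: 0 + 4 + 4 + 0 + 1 + 2 + 1 + 0 = 12

Inversions: 12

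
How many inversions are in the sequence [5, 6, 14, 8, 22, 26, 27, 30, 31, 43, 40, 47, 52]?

2 inversions

For each element, count later entries that are smaller:
5: 0
6: 0
14: 1
8: 0
22: 0
26: 0
27: 0
30: 0
31: 0
43: 1
40: 0
47: 0
52: 0
Sum: 0 + 0 + 1 + 0 + 0 + 0 + 0 + 0 + 0 + 1 + 0 + 0 + 0 = 2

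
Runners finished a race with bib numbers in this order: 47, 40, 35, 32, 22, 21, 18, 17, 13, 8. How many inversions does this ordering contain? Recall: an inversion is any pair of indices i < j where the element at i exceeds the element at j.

There are 45 inversions.

Element-by-element contributions:
47: 9
40: 8
35: 7
32: 6
22: 5
21: 4
18: 3
17: 2
13: 1
8: 0
Sum: 9 + 8 + 7 + 6 + 5 + 4 + 3 + 2 + 1 + 0 = 45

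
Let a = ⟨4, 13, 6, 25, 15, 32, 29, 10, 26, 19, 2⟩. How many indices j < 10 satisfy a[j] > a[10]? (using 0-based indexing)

10

The element at index 10 is 2.
Elements before it: 4, 13, 6, 25, 15, 32, 29, 10, 26, 19
Those larger than 2: 4, 13, 6, 25, 15, 32, 29, 10, 26, 19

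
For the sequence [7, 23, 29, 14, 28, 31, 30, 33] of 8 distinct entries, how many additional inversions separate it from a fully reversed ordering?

24

Maximum inversions for 8 distinct elements is C(8, 2) = 8·7/2 = 28.
Current inversions — for each element, count later smaller elements:
7: 0
23: 1
29: 2
14: 0
28: 0
31: 1
30: 0
33: 0
Current total: 0 + 1 + 2 + 0 + 0 + 1 + 0 + 0 = 4
Shortfall: 28 − 4 = 24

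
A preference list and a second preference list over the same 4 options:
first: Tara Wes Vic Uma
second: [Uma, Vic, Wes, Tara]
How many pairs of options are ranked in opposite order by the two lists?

6 pairs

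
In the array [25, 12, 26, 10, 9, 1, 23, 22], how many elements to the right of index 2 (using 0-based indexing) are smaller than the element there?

The element at index 2 is 26.
Elements after it: 10, 9, 1, 23, 22
Those smaller than 26: 10, 9, 1, 23, 22

5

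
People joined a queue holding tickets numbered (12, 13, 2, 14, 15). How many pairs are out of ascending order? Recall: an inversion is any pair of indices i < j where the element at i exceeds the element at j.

2

Listing every pair i<j with a[i]>a[j] (using 0-based positions):
(0,2): 12 > 2
(1,2): 13 > 2
That's 2 pairs.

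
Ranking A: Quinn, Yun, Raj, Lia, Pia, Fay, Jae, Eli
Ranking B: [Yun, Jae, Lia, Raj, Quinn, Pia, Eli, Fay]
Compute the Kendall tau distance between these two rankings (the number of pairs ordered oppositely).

10 discordant pairs

Assign each item its position (1..8) in the first ordering, then rewrite the second ordering as that position sequence:
positions: Quinn→1, Yun→2, Raj→3, Lia→4, Pia→5, Fay→6, Jae→7, Eli→8
second ordering as positions: [2, 7, 4, 3, 1, 5, 8, 6]
Discordant pairs = inversions in this position sequence.
2: 1 → 1
7: 4, 3, 1, 5, 6 → 5
4: 3, 1 → 2
3: 1 → 1
1: 0
5: 0
8: 6 → 1
6: 0
Total: 1 + 5 + 2 + 1 + 0 + 0 + 1 + 0 = 10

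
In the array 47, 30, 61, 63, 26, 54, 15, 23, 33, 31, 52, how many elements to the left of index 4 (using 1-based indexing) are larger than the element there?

0

The element at index 4 is 63.
Elements before it: 47, 30, 61
None of them are larger than 63.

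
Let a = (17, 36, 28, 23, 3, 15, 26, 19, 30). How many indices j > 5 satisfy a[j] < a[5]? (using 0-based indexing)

The element at index 5 is 15.
Elements after it: 26, 19, 30
None of them are smaller than 15.

0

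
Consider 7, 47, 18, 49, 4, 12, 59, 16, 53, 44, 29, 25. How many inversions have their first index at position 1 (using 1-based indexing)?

The element at index 1 is 7.
Elements after it: 47, 18, 49, 4, 12, 59, 16, 53, 44, 29, 25
Those smaller than 7: 4

1 such element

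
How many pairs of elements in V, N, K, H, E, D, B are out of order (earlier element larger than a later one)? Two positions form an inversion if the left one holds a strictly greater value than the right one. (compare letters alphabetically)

Inversions: 21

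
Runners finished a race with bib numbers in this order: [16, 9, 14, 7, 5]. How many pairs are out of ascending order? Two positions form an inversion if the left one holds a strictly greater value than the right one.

There are 9 inversions.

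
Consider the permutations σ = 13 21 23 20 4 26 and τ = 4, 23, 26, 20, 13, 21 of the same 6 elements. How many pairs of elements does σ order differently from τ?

11 discordant pairs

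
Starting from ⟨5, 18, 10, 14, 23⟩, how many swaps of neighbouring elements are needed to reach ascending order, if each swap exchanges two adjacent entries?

The minimum number of adjacent swaps to sort an array equals its inversion count, since every such swap removes exactly one inversion.
Count inversions — for each element, later elements that are smaller:
5: none → 0
18: 10, 14 → 2
10: none → 0
14: none → 0
23: none → 0
Total inversions: 0 + 2 + 0 + 0 + 0 = 2

Adjacent swaps: 2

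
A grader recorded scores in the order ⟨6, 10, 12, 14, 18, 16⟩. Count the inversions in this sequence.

There is 1 out-of-order pair.

Listing every pair i<j with a[i]>a[j] (using 0-based positions):
(4,5): 18 > 16
That's 1 pair.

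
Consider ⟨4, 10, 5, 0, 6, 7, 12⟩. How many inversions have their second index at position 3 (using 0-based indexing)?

3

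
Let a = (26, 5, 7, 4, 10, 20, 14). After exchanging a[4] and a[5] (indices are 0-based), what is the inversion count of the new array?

Positions 4 and 5 hold 10 and 20; after swapping, the array is [26, 5, 7, 4, 20, 10, 14].
For each element, count later entries that are smaller:
26: 6
5: 1
7: 1
4: 0
20: 2
10: 0
14: 0
Sum: 6 + 1 + 1 + 0 + 2 + 0 + 0 = 10

10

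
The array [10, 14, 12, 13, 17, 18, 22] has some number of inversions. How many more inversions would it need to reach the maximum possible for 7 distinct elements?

Maximum inversions for 7 distinct elements is C(7, 2) = 7·6/2 = 21.
Current inversions — for each element, count later smaller elements:
10: 0
14: 2
12: 0
13: 0
17: 0
18: 0
22: 0
Current total: 0 + 2 + 0 + 0 + 0 + 0 + 0 = 2
Shortfall: 21 − 2 = 19

19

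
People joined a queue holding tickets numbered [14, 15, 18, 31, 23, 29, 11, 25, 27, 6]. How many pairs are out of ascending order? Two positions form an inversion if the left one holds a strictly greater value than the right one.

21

For each element, count later entries that are smaller:
14 → 11, 6 → 2
15 → 11, 6 → 2
18 → 11, 6 → 2
31 → 23, 29, 11, 25, 27, 6 → 6
23 → 11, 6 → 2
29 → 11, 25, 27, 6 → 4
11 → 6 → 1
25 → 6 → 1
27 → 6 → 1
6 → none → 0
Sum: 2 + 2 + 2 + 6 + 2 + 4 + 1 + 1 + 1 + 0 = 21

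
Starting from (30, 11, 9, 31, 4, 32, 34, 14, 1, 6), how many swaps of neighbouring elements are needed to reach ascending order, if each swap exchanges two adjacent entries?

26

Each adjacent swap fixes exactly one inversion, so the minimum swap count equals the number of inversions.
Count inversions — for each element, later elements that are smaller:
30: 11, 9, 4, 14, 1, 6 → 6
11: 9, 4, 1, 6 → 4
9: 4, 1, 6 → 3
31: 4, 14, 1, 6 → 4
4: 1 → 1
32: 14, 1, 6 → 3
34: 14, 1, 6 → 3
14: 1, 6 → 2
1: none → 0
6: none → 0
Total inversions: 6 + 4 + 3 + 4 + 1 + 3 + 3 + 2 + 0 + 0 = 26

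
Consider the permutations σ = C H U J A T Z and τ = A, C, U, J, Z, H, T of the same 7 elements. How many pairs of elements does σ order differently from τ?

8 discordant pairs

Assign each item its position (1..7) in the first ordering, then rewrite the second ordering as that position sequence:
positions: C→1, H→2, U→3, J→4, A→5, T→6, Z→7
second ordering as positions: [5, 1, 3, 4, 7, 2, 6]
Discordant pairs = inversions in this position sequence.
5: 1, 3, 4, 2 → 4
1: 0
3: 2 → 1
4: 2 → 1
7: 2, 6 → 2
2: 0
6: 0
Total: 4 + 0 + 1 + 1 + 2 + 0 + 0 = 8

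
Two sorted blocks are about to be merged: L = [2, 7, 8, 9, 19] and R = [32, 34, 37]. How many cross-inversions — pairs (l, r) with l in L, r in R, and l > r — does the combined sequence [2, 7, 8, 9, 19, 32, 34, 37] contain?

For each element r of the right run, count left-run elements greater than r:
r = 32: none → 0
r = 34: none → 0
r = 37: none → 0
Cross-inversions: 0 + 0 + 0 = 0

0 split inversions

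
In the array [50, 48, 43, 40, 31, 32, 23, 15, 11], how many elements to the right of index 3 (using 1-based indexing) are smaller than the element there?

6 such elements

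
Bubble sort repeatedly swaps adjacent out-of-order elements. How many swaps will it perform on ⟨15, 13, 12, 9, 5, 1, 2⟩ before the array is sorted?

Minimum adjacent swaps = number of inversions (each swap of adjacent out-of-order elements removes one inversion and no swap can remove more).
Count inversions — for each element, later elements that are smaller:
15: 13, 12, 9, 5, 1, 2 → 6
13: 12, 9, 5, 1, 2 → 5
12: 9, 5, 1, 2 → 4
9: 5, 1, 2 → 3
5: 1, 2 → 2
1: none → 0
2: none → 0
Total inversions: 6 + 5 + 4 + 3 + 2 + 0 + 0 = 20

20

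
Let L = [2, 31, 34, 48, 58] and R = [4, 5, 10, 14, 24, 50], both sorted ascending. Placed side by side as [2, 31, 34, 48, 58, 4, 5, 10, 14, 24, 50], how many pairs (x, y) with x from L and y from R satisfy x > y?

There are 21 cross-inversions.

Count, for every r in R, how many entries of L exceed r:
r = 4: 31, 34, 48, 58 → 4
r = 5: 31, 34, 48, 58 → 4
r = 10: 31, 34, 48, 58 → 4
r = 14: 31, 34, 48, 58 → 4
r = 24: 31, 34, 48, 58 → 4
r = 50: 58 → 1
Cross-inversions: 4 + 4 + 4 + 4 + 4 + 1 = 21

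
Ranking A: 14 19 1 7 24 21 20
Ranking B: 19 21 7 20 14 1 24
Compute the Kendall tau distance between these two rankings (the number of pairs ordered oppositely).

10 discordant pairs

Assign each item its position (1..7) in the first ordering, then rewrite the second ordering as that position sequence:
positions: 14→1, 19→2, 1→3, 7→4, 24→5, 21→6, 20→7
second ordering as positions: [2, 6, 4, 7, 1, 3, 5]
Discordant pairs = inversions in this position sequence.
2: 1 → 1
6: 4, 1, 3, 5 → 4
4: 1, 3 → 2
7: 1, 3, 5 → 3
1: 0
3: 0
5: 0
Total: 1 + 4 + 2 + 3 + 0 + 0 + 0 = 10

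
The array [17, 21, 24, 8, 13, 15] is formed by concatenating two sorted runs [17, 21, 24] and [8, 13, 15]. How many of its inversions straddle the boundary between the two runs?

9 cross-inversions

Count, for every r in R, how many entries of L exceed r:
r = 8: 17, 21, 24 → 3
r = 13: 17, 21, 24 → 3
r = 15: 17, 21, 24 → 3
Cross-inversions: 3 + 3 + 3 = 9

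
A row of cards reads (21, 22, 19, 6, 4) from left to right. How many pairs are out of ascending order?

9 inversions

For each element, count later entries that are smaller:
21 → 19, 6, 4 → 3
22 → 19, 6, 4 → 3
19 → 6, 4 → 2
6 → 4 → 1
4 → none → 0
Sum: 3 + 3 + 2 + 1 + 0 = 9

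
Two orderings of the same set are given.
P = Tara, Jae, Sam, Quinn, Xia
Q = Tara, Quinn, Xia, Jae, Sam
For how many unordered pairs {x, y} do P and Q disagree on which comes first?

Assign each item its position (1..5) in the first ordering, then rewrite the second ordering as that position sequence:
positions: Tara→1, Jae→2, Sam→3, Quinn→4, Xia→5
second ordering as positions: [1, 4, 5, 2, 3]
Discordant pairs = inversions in this position sequence.
1: 0
4: 2, 3 → 2
5: 2, 3 → 2
2: 0
3: 0
Total: 0 + 2 + 2 + 0 + 0 = 4

4 disagreeing pairs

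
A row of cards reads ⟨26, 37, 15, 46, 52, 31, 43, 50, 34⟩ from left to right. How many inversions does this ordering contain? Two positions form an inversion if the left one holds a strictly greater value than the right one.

Count, for each position, how many later elements it exceeds:
26: 1
37: 3
15: 0
46: 3
52: 4
31: 0
43: 1
50: 1
34: 0
Sum: 1 + 3 + 0 + 3 + 4 + 0 + 1 + 1 + 0 = 13

Out-of-order pairs: 13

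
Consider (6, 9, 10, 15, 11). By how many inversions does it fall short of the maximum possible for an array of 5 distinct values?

9 inversions short

Maximum inversions for 5 distinct elements is C(5, 2) = 5·4/2 = 10.
Current inversions — for each element, count later smaller elements:
6: 0
9: 0
10: 0
15: 1
11: 0
Current total: 0 + 0 + 0 + 1 + 0 = 1
Shortfall: 10 − 1 = 9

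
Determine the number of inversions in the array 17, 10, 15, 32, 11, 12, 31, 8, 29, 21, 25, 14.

31 out-of-order pairs

Element-by-element contributions:
17: 6
10: 1
15: 4
32: 8
11: 1
12: 1
31: 5
8: 0
29: 3
21: 1
25: 1
14: 0
Sum: 6 + 1 + 4 + 8 + 1 + 1 + 5 + 0 + 3 + 1 + 1 + 0 = 31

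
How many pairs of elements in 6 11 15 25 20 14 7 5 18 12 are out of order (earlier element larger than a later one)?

For each element, count later entries that are smaller:
6 → 5 → 1
11 → 7, 5 → 2
15 → 14, 7, 5, 12 → 4
25 → 20, 14, 7, 5, 18, 12 → 6
20 → 14, 7, 5, 18, 12 → 5
14 → 7, 5, 12 → 3
7 → 5 → 1
5 → none → 0
18 → 12 → 1
12 → none → 0
Sum: 1 + 2 + 4 + 6 + 5 + 3 + 1 + 0 + 1 + 0 = 23

Inversions: 23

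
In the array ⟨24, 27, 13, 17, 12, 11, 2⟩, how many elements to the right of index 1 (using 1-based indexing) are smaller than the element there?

5

The element at index 1 is 24.
Elements after it: 27, 13, 17, 12, 11, 2
Those smaller than 24: 13, 17, 12, 11, 2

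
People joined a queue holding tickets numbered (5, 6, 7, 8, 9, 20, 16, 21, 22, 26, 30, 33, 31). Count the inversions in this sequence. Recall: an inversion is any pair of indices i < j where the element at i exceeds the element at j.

Sweep left to right; for each value list the smaller values that follow it:
5 → none → 0
6 → none → 0
7 → none → 0
8 → none → 0
9 → none → 0
20 → 16 → 1
16 → none → 0
21 → none → 0
22 → none → 0
26 → none → 0
30 → none → 0
33 → 31 → 1
31 → none → 0
Sum: 0 + 0 + 0 + 0 + 0 + 1 + 0 + 0 + 0 + 0 + 0 + 1 + 0 = 2

2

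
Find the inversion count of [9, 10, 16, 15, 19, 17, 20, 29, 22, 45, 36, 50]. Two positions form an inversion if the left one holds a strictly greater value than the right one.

Sweep left to right; for each value list the smaller values that follow it:
9: 0
10: 0
16: 1
15: 0
19: 1
17: 0
20: 0
29: 1
22: 0
45: 1
36: 0
50: 0
Sum: 0 + 0 + 1 + 0 + 1 + 0 + 0 + 1 + 0 + 1 + 0 + 0 = 4

There are 4 inversions.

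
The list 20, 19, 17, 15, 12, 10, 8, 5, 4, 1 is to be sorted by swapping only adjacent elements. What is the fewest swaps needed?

Minimum adjacent swaps = number of inversions (each swap of adjacent out-of-order elements removes one inversion and no swap can remove more).
Count inversions — for each element, later elements that are smaller:
20: 19, 17, 15, 12, 10, 8, 5, 4, 1 → 9
19: 17, 15, 12, 10, 8, 5, 4, 1 → 8
17: 15, 12, 10, 8, 5, 4, 1 → 7
15: 12, 10, 8, 5, 4, 1 → 6
12: 10, 8, 5, 4, 1 → 5
10: 8, 5, 4, 1 → 4
8: 5, 4, 1 → 3
5: 4, 1 → 2
4: 1 → 1
1: none → 0
Total inversions: 9 + 8 + 7 + 6 + 5 + 4 + 3 + 2 + 1 + 0 = 45

45 swaps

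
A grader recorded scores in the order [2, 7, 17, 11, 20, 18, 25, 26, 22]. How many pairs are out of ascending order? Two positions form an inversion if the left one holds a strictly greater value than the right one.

Count, for each position, how many later elements it exceeds:
2: 0
7: 0
17: 1
11: 0
20: 1
18: 0
25: 1
26: 1
22: 0
Sum: 0 + 0 + 1 + 0 + 1 + 0 + 1 + 1 + 0 = 4

4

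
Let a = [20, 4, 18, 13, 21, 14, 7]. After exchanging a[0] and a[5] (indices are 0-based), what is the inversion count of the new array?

9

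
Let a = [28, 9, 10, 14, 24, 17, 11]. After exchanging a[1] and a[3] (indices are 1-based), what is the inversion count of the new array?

Positions 1 and 3 hold 28 and 10; after swapping, the array is [10, 9, 28, 14, 24, 17, 11].
Element-by-element contributions:
10: 1
9: 0
28: 4
14: 1
24: 2
17: 1
11: 0
Sum: 1 + 0 + 4 + 1 + 2 + 1 + 0 = 9

9 inversions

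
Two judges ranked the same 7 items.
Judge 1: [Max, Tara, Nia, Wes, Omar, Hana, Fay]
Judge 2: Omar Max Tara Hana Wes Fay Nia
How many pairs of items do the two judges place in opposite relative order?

There are 8 discordant pairs.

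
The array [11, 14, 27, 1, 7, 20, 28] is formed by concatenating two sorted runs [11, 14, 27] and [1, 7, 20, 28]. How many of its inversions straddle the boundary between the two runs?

7

For each element r of the right run, count left-run elements greater than r:
r = 1: 11, 14, 27 → 3
r = 7: 11, 14, 27 → 3
r = 20: 27 → 1
r = 28: none → 0
Cross-inversions: 3 + 3 + 1 + 0 = 7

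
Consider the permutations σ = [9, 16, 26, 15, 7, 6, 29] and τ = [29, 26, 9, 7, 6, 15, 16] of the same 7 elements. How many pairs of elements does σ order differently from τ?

Assign each item its position (1..7) in the first ordering, then rewrite the second ordering as that position sequence:
positions: 9→1, 16→2, 26→3, 15→4, 7→5, 6→6, 29→7
second ordering as positions: [7, 3, 1, 5, 6, 4, 2]
Discordant pairs = inversions in this position sequence.
7: 3, 1, 5, 6, 4, 2 → 6
3: 1, 2 → 2
1: 0
5: 4, 2 → 2
6: 4, 2 → 2
4: 2 → 1
2: 0
Total: 6 + 2 + 0 + 2 + 2 + 1 + 0 = 13

There are 13 discordant pairs.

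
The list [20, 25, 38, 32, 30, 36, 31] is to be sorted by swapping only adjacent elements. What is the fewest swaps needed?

The minimum number of adjacent swaps to sort an array equals its inversion count, since every such swap removes exactly one inversion.
Count inversions — for each element, later elements that are smaller:
20: none → 0
25: none → 0
38: 32, 30, 36, 31 → 4
32: 30, 31 → 2
30: none → 0
36: 31 → 1
31: none → 0
Total inversions: 0 + 0 + 4 + 2 + 0 + 1 + 0 = 7

Swaps: 7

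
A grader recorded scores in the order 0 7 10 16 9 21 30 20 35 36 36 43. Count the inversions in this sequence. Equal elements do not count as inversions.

Count, for each position, how many later elements it exceeds:
0: 0
7: 0
10: 1
16: 1
9: 0
21: 1
30: 1
20: 0
35: 0
36: 0
36: 0
43: 0
Sum: 0 + 0 + 1 + 1 + 0 + 1 + 1 + 0 + 0 + 0 + 0 + 0 = 4

4 inversions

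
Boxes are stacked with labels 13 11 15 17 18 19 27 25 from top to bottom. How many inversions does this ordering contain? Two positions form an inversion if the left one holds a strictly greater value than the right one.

Element-by-element contributions:
13 → 11 → 1
11 → none → 0
15 → none → 0
17 → none → 0
18 → none → 0
19 → none → 0
27 → 25 → 1
25 → none → 0
Sum: 1 + 0 + 0 + 0 + 0 + 0 + 1 + 0 = 2

Inversions: 2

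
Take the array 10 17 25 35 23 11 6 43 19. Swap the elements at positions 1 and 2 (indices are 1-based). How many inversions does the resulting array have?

17

Positions 1 and 2 hold 10 and 17; after swapping, the array is [17, 10, 25, 35, 23, 11, 6, 43, 19].
Element-by-element contributions:
17 → 10, 11, 6 → 3
10 → 6 → 1
25 → 23, 11, 6, 19 → 4
35 → 23, 11, 6, 19 → 4
23 → 11, 6, 19 → 3
11 → 6 → 1
6 → none → 0
43 → 19 → 1
19 → none → 0
Sum: 3 + 1 + 4 + 4 + 3 + 1 + 0 + 1 + 0 = 17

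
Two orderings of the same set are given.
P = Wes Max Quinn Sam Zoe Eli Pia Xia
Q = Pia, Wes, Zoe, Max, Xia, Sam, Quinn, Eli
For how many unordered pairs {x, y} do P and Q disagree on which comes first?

13 disagreeing pairs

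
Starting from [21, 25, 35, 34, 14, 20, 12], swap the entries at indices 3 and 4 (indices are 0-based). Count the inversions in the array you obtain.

Positions 3 and 4 hold 34 and 14; after swapping, the array is [21, 25, 35, 14, 34, 20, 12].
For each element, count later entries that are smaller:
21: 3
25: 3
35: 4
14: 1
34: 2
20: 1
12: 0
Sum: 3 + 3 + 4 + 1 + 2 + 1 + 0 = 14

There are 14 inversions.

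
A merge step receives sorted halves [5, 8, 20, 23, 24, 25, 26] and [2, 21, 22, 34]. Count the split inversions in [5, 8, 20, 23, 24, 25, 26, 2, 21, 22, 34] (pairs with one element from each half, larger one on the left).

Count, for every r in R, how many entries of L exceed r:
r = 2: 5, 8, 20, 23, 24, 25, 26 → 7
r = 21: 23, 24, 25, 26 → 4
r = 22: 23, 24, 25, 26 → 4
r = 34: none → 0
Cross-inversions: 7 + 4 + 4 + 0 = 15

15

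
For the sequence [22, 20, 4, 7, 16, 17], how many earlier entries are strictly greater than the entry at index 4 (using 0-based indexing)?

The element at index 4 is 16.
Elements before it: 22, 20, 4, 7
Those larger than 16: 22, 20

2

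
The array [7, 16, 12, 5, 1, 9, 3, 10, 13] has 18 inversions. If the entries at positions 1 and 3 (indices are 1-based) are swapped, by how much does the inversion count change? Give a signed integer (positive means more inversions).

Positions 1 and 3 hold 7 and 12; after swapping, the array is [12, 16, 7, 5, 1, 9, 3, 10, 13].
Element-by-element contributions:
12 → 7, 5, 1, 9, 3, 10 → 6
16 → 7, 5, 1, 9, 3, 10, 13 → 7
7 → 5, 1, 3 → 3
5 → 1, 3 → 2
1 → none → 0
9 → 3 → 1
3 → none → 0
10 → none → 0
13 → none → 0
Sum: 6 + 7 + 3 + 2 + 0 + 1 + 0 + 0 + 0 = 19
Change: 19 − 18 = +1

+1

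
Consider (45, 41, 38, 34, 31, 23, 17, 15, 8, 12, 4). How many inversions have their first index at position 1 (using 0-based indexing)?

9 such elements

The element at index 1 is 41.
Elements after it: 38, 34, 31, 23, 17, 15, 8, 12, 4
Those smaller than 41: 38, 34, 31, 23, 17, 15, 8, 12, 4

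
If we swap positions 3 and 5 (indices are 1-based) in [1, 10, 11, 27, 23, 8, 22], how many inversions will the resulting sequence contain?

Positions 3 and 5 hold 11 and 23; after swapping, the array is [1, 10, 23, 27, 11, 8, 22].
Sweep left to right; for each value list the smaller values that follow it:
1: 0
10: 1
23: 3
27: 3
11: 1
8: 0
22: 0
Sum: 0 + 1 + 3 + 3 + 1 + 0 + 0 = 8

There are 8 inversions.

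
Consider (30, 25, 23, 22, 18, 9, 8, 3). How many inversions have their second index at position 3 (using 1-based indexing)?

The element at index 3 is 23.
Elements before it: 30, 25
Those larger than 23: 30, 25

2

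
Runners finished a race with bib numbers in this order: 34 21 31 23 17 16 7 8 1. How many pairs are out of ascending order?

33

Sweep left to right; for each value list the smaller values that follow it:
34 → 21, 31, 23, 17, 16, 7, 8, 1 → 8
21 → 17, 16, 7, 8, 1 → 5
31 → 23, 17, 16, 7, 8, 1 → 6
23 → 17, 16, 7, 8, 1 → 5
17 → 16, 7, 8, 1 → 4
16 → 7, 8, 1 → 3
7 → 1 → 1
8 → 1 → 1
1 → none → 0
Sum: 8 + 5 + 6 + 5 + 4 + 3 + 1 + 1 + 0 = 33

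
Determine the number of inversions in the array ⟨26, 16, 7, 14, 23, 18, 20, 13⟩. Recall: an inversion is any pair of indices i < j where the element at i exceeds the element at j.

16

Count, for each position, how many later elements it exceeds:
26 → 16, 7, 14, 23, 18, 20, 13 → 7
16 → 7, 14, 13 → 3
7 → none → 0
14 → 13 → 1
23 → 18, 20, 13 → 3
18 → 13 → 1
20 → 13 → 1
13 → none → 0
Sum: 7 + 3 + 0 + 1 + 3 + 1 + 1 + 0 = 16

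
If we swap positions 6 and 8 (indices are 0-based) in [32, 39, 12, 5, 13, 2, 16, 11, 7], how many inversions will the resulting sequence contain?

22 inversions

Positions 6 and 8 hold 16 and 7; after swapping, the array is [32, 39, 12, 5, 13, 2, 7, 11, 16].
Count, for each position, how many later elements it exceeds:
32 → 12, 5, 13, 2, 7, 11, 16 → 7
39 → 12, 5, 13, 2, 7, 11, 16 → 7
12 → 5, 2, 7, 11 → 4
5 → 2 → 1
13 → 2, 7, 11 → 3
2 → none → 0
7 → none → 0
11 → none → 0
16 → none → 0
Sum: 7 + 7 + 4 + 1 + 3 + 0 + 0 + 0 + 0 = 22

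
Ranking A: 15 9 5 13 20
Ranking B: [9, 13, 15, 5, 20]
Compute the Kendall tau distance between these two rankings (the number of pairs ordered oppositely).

3 discordant pairs

Assign each item its position (1..5) in the first ordering, then rewrite the second ordering as that position sequence:
positions: 15→1, 9→2, 5→3, 13→4, 20→5
second ordering as positions: [2, 4, 1, 3, 5]
Discordant pairs = inversions in this position sequence.
2: 1 → 1
4: 1, 3 → 2
1: 0
3: 0
5: 0
Total: 1 + 2 + 0 + 0 + 0 = 3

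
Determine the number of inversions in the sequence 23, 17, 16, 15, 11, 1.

Element-by-element contributions:
23: 5
17: 4
16: 3
15: 2
11: 1
1: 0
Sum: 5 + 4 + 3 + 2 + 1 + 0 = 15

15 out-of-order pairs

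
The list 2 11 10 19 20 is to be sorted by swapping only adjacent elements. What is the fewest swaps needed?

Each adjacent swap fixes exactly one inversion, so the minimum swap count equals the number of inversions.
Count inversions — for each element, later elements that are smaller:
2: none → 0
11: 10 → 1
10: none → 0
19: none → 0
20: none → 0
Total inversions: 0 + 1 + 0 + 0 + 0 = 1

There is 1 swap.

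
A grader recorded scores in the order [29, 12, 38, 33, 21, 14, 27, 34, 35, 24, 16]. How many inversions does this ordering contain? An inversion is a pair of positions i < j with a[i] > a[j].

There are 28 out-of-order pairs.

For each element, count later entries that are smaller:
29 → 12, 21, 14, 27, 24, 16 → 6
12 → none → 0
38 → 33, 21, 14, 27, 34, 35, 24, 16 → 8
33 → 21, 14, 27, 24, 16 → 5
21 → 14, 16 → 2
14 → none → 0
27 → 24, 16 → 2
34 → 24, 16 → 2
35 → 24, 16 → 2
24 → 16 → 1
16 → none → 0
Sum: 6 + 0 + 8 + 5 + 2 + 0 + 2 + 2 + 2 + 1 + 0 = 28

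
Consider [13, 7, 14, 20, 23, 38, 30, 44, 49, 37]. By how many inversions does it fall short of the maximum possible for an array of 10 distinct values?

Maximum inversions for 10 distinct elements is C(10, 2) = 10·9/2 = 45.
Current inversions — for each element, count later smaller elements:
13: 1
7: 0
14: 0
20: 0
23: 0
38: 2
30: 0
44: 1
49: 1
37: 0
Current total: 1 + 0 + 0 + 0 + 0 + 2 + 0 + 1 + 1 + 0 = 5
Shortfall: 45 − 5 = 40

40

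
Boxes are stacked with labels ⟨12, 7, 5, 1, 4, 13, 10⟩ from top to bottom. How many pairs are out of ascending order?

For each element, count later entries that are smaller:
12 → 7, 5, 1, 4, 10 → 5
7 → 5, 1, 4 → 3
5 → 1, 4 → 2
1 → none → 0
4 → none → 0
13 → 10 → 1
10 → none → 0
Sum: 5 + 3 + 2 + 0 + 0 + 1 + 0 = 11

11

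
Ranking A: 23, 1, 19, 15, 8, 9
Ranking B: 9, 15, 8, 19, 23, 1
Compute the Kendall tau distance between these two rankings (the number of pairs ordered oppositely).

13 discordant pairs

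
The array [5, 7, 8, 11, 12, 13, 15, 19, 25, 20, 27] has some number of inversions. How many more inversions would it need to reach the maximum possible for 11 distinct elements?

Maximum inversions for 11 distinct elements is C(11, 2) = 11·10/2 = 55.
Current inversions — for each element, count later smaller elements:
5: 0
7: 0
8: 0
11: 0
12: 0
13: 0
15: 0
19: 0
25: 1
20: 0
27: 0
Current total: 0 + 0 + 0 + 0 + 0 + 0 + 0 + 0 + 1 + 0 + 0 = 1
Shortfall: 55 − 1 = 54

54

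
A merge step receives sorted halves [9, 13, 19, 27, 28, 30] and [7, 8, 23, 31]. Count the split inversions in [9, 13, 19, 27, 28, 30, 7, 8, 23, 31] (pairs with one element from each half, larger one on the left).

Split inversions: 15

Take each right-half value and tally the left-half values above it:
r = 7: 9, 13, 19, 27, 28, 30 → 6
r = 8: 9, 13, 19, 27, 28, 30 → 6
r = 23: 27, 28, 30 → 3
r = 31: none → 0
Cross-inversions: 6 + 6 + 3 + 0 = 15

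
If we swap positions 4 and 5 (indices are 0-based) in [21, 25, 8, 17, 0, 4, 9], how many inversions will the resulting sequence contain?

16 inversions

Positions 4 and 5 hold 0 and 4; after swapping, the array is [21, 25, 8, 17, 4, 0, 9].
Element-by-element contributions:
21 → 8, 17, 4, 0, 9 → 5
25 → 8, 17, 4, 0, 9 → 5
8 → 4, 0 → 2
17 → 4, 0, 9 → 3
4 → 0 → 1
0 → none → 0
9 → none → 0
Sum: 5 + 5 + 2 + 3 + 1 + 0 + 0 = 16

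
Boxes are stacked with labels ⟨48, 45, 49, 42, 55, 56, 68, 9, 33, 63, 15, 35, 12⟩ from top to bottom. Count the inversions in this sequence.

47

For each element, count later entries that are smaller:
48: 7
45: 6
49: 6
42: 5
55: 5
56: 5
68: 6
9: 0
33: 2
63: 3
15: 1
35: 1
12: 0
Sum: 7 + 6 + 6 + 5 + 5 + 5 + 6 + 0 + 2 + 3 + 1 + 1 + 0 = 47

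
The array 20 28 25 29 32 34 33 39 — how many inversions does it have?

2

Count, for each position, how many later elements it exceeds:
20 → none → 0
28 → 25 → 1
25 → none → 0
29 → none → 0
32 → none → 0
34 → 33 → 1
33 → none → 0
39 → none → 0
Sum: 0 + 1 + 0 + 0 + 0 + 1 + 0 + 0 = 2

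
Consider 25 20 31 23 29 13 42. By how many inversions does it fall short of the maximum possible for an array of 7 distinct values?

12 inversions short

Maximum inversions for 7 distinct elements is C(7, 2) = 7·6/2 = 21.
Current inversions — for each element, count later smaller elements:
25: 3
20: 1
31: 3
23: 1
29: 1
13: 0
42: 0
Current total: 3 + 1 + 3 + 1 + 1 + 0 + 0 = 9
Shortfall: 21 − 9 = 12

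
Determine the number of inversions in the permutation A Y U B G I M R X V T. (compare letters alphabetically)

18 out-of-order pairs

For each element, count later entries that are smaller:
A → none → 0
Y → U, B, G, I, M, R, X, V, T → 9
U → B, G, I, M, R, T → 6
B → none → 0
G → none → 0
I → none → 0
M → none → 0
R → none → 0
X → V, T → 2
V → T → 1
T → none → 0
Sum: 0 + 9 + 6 + 0 + 0 + 0 + 0 + 0 + 2 + 1 + 0 = 18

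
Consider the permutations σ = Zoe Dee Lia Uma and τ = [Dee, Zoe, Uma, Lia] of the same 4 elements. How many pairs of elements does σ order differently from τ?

Assign each item its position (1..4) in the first ordering, then rewrite the second ordering as that position sequence:
positions: Zoe→1, Dee→2, Lia→3, Uma→4
second ordering as positions: [2, 1, 4, 3]
Discordant pairs = inversions in this position sequence.
2: 1 → 1
1: 0
4: 3 → 1
3: 0
Total: 1 + 0 + 1 + 0 = 2

2 discordant pairs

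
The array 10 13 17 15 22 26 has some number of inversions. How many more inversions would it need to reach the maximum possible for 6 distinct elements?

14

Maximum inversions for 6 distinct elements is C(6, 2) = 6·5/2 = 15.
Current inversions — for each element, count later smaller elements:
10: 0
13: 0
17: 1
15: 0
22: 0
26: 0
Current total: 0 + 0 + 1 + 0 + 0 + 0 = 1
Shortfall: 15 − 1 = 14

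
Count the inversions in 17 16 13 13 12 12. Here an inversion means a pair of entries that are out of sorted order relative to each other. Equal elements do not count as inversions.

Element-by-element contributions:
17 → 16, 13, 13, 12, 12 → 5
16 → 13, 13, 12, 12 → 4
13 → 12, 12 → 2
13 → 12, 12 → 2
12 → none → 0
12 → none → 0
Sum: 5 + 4 + 2 + 2 + 0 + 0 = 13

13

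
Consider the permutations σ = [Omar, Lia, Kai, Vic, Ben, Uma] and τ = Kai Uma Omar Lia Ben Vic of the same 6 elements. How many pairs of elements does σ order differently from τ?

7 discordant pairs

Assign each item its position (1..6) in the first ordering, then rewrite the second ordering as that position sequence:
positions: Omar→1, Lia→2, Kai→3, Vic→4, Ben→5, Uma→6
second ordering as positions: [3, 6, 1, 2, 5, 4]
Discordant pairs = inversions in this position sequence.
3: 1, 2 → 2
6: 1, 2, 5, 4 → 4
1: 0
2: 0
5: 4 → 1
4: 0
Total: 2 + 4 + 0 + 0 + 1 + 0 = 7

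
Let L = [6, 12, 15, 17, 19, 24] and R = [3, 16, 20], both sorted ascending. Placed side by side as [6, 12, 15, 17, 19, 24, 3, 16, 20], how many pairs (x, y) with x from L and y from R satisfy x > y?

There are 10 cross-inversions.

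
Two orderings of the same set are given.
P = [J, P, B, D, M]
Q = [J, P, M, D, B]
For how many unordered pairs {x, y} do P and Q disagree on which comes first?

Assign each item its position (1..5) in the first ordering, then rewrite the second ordering as that position sequence:
positions: J→1, P→2, B→3, D→4, M→5
second ordering as positions: [1, 2, 5, 4, 3]
Discordant pairs = inversions in this position sequence.
1: 0
2: 0
5: 4, 3 → 2
4: 3 → 1
3: 0
Total: 0 + 0 + 2 + 1 + 0 = 3

Disagreeing pairs: 3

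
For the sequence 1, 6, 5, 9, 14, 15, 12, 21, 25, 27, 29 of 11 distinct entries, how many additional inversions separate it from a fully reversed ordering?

52 inversions short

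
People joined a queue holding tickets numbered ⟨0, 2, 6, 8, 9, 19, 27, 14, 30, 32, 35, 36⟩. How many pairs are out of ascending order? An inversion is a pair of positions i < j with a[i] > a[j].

Sweep left to right; for each value list the smaller values that follow it:
0: 0
2: 0
6: 0
8: 0
9: 0
19: 1
27: 1
14: 0
30: 0
32: 0
35: 0
36: 0
Sum: 0 + 0 + 0 + 0 + 0 + 1 + 1 + 0 + 0 + 0 + 0 + 0 = 2

2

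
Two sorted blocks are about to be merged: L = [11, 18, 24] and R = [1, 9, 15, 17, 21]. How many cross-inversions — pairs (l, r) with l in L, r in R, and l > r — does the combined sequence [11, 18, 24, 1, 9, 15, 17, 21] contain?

11 split inversions

For each element r of the right run, count left-run elements greater than r:
r = 1: 11, 18, 24 → 3
r = 9: 11, 18, 24 → 3
r = 15: 18, 24 → 2
r = 17: 18, 24 → 2
r = 21: 24 → 1
Cross-inversions: 3 + 3 + 2 + 2 + 1 = 11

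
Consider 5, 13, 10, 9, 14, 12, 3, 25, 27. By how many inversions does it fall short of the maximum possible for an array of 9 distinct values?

25

Maximum inversions for 9 distinct elements is C(9, 2) = 9·8/2 = 36.
Current inversions — for each element, count later smaller elements:
5: 1
13: 4
10: 2
9: 1
14: 2
12: 1
3: 0
25: 0
27: 0
Current total: 1 + 4 + 2 + 1 + 2 + 1 + 0 + 0 + 0 = 11
Shortfall: 36 − 11 = 25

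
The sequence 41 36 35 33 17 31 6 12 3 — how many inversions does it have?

For each element, count later entries that are smaller:
41 → 36, 35, 33, 17, 31, 6, 12, 3 → 8
36 → 35, 33, 17, 31, 6, 12, 3 → 7
35 → 33, 17, 31, 6, 12, 3 → 6
33 → 17, 31, 6, 12, 3 → 5
17 → 6, 12, 3 → 3
31 → 6, 12, 3 → 3
6 → 3 → 1
12 → 3 → 1
3 → none → 0
Sum: 8 + 7 + 6 + 5 + 3 + 3 + 1 + 1 + 0 = 34

34 inversions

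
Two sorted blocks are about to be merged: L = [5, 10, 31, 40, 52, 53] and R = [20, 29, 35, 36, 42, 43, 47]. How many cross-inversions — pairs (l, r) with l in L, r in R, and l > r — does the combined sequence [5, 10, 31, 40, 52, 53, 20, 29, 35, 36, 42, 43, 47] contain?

20 split inversions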